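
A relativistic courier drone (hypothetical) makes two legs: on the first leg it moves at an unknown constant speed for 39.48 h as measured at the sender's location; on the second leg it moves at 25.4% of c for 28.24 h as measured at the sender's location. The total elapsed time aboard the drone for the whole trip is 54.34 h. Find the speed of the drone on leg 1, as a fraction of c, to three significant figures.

Leg 1: speed unknown; τ_1 = 39.48/γ_1.
Leg 2: β = 0.254; γ = 1/√(1 − 0.254²) = 1/√0.9355 = 1.034; τ_2 = 28.24/1.034 = 27.31 h.
Total proper time: τ_1 + 27.31 = 54.34, so τ_1 = 54.34 − 27.31 = 27.03 h.
γ_1 = 39.48/27.03 = 1.461; β = √(1 − 1/γ²) = √0.5314.

β = 0.729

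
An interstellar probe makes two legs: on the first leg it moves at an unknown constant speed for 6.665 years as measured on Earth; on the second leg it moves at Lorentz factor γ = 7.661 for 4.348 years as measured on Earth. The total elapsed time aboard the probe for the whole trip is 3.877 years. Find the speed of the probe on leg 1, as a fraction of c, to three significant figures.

Leg 1: speed unknown; τ_1 = 6.665/γ_1.
Leg 2: γ = 7.661; τ_2 = 4.348/7.661 = 0.5675 years.
Total proper time: τ_1 + 0.5675 = 3.877, so τ_1 = 3.877 − 0.5675 = 3.309 years.
γ_1 = 6.665/3.309 = 2.014; β = √(1 − 1/γ²) = √0.7534.

β = 0.868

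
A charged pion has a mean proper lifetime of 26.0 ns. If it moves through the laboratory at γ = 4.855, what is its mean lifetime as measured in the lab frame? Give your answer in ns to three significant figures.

γ = 4.855
The rest-frame lifetime is the proper time; the lab measures the dilated interval Δt = γτ₀ = 4.855 × 26.0 ns.

Δt = 126 ns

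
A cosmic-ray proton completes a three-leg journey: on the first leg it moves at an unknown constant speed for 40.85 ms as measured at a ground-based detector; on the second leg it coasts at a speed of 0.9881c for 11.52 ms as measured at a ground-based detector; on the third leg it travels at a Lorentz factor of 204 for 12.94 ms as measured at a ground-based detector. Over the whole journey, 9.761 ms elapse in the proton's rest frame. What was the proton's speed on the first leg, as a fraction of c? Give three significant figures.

Leg 1: speed unknown; τ_1 = 40.85/γ_1.
Leg 2: γ = 1/√(1 − 0.9881²) = 1/√0.02366 = 6.501; τ_2 = 11.52/6.501 = 1.772 ms.
Leg 3: γ = 204; τ_3 = 12.94/204.0 = 0.06343 ms.
Total proper time: τ_1 + 1.772 + 0.06343 = 9.761, so τ_1 = 9.761 − 1.835 = 7.926 ms.
γ_1 = 40.85/7.926 = 5.154; β = √(1 − 1/γ²) = √0.9624.

β = 0.981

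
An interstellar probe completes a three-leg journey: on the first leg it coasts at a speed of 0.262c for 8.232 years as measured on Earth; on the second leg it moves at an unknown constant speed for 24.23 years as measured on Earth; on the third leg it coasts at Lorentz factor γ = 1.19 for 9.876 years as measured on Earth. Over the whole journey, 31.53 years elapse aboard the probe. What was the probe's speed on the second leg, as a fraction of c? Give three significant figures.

β = 0.776

Leg 1: γ = 1/√(1 − 0.262²) = 1/√0.9314 = 1.036; τ_1 = 8.232/1.036 = 7.944 years.
Leg 2: speed unknown; τ_2 = 24.23/γ_2.
Leg 3: γ = 1.19; τ_3 = 9.876/1.190 = 8.299 years.
Total proper time: 7.944 + τ_2 + 8.299 = 31.53, so τ_2 = 31.53 − 16.24 = 15.29 years.
γ_2 = 24.23/15.29 = 1.585; β = √(1 − 1/γ²) = √0.6020.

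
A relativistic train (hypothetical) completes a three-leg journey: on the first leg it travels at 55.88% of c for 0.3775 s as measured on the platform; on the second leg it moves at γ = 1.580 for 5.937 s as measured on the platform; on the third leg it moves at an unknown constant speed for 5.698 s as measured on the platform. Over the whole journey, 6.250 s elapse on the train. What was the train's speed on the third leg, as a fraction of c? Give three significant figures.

β = 0.924

Leg 1: β = 0.5588; γ = 1/√(1 − 0.5588²) = 1/√0.6877 = 1.206; τ_1 = 0.3775/1.206 = 0.3131 s.
Leg 2: γ = 1.580; τ_2 = 5.937/1.580 = 3.758 s.
Leg 3: speed unknown; τ_3 = 5.698/γ_3.
Total proper time: 0.3131 + 3.758 + τ_3 = 6.250, so τ_3 = 6.250 − 4.071 = 2.179 s.
γ_3 = 5.698/2.179 = 2.615; β = √(1 − 1/γ²) = √0.8537.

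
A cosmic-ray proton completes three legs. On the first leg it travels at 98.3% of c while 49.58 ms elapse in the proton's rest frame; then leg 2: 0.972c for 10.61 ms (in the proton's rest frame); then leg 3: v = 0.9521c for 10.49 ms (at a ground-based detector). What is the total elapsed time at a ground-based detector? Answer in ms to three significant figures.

Leg 1: β = 0.983; γ = 1/√(1 − 0.983²) = 1/√0.03371 = 5.446; Δt_1 = 5.446 × 49.58 = 270.0 ms.
Leg 2: γ = 1/√(1 − 0.972²) = 1/√0.05522 = 4.256; Δt_2 = 4.256 × 10.61 = 45.15 ms.
Leg 3: 10.49 ms is already measured at a ground-based detector.
Total: 270.0 + 45.15 + 10.49 ms.

Δt = 326 ms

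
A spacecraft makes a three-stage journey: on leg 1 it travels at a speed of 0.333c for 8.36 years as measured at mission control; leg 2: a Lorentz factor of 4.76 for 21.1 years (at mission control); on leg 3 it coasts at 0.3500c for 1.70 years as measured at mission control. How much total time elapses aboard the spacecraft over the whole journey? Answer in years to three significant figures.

Leg 1: γ = 1/√(1 − 0.333²) = 1/√0.8891 = 1.061; τ_1 = 8.36/1.061 = 7.883 years.
Leg 2: γ = 4.76; τ_2 = 21.1/4.760 = 4.433 years.
Leg 3: γ = 1/√(1 − 0.3500²) = 1/√0.8775 = 1.068; τ_3 = 1.70/1.068 = 1.592 years.
Total: 7.883 + 4.433 + 1.592 years.

τ = 13.9 years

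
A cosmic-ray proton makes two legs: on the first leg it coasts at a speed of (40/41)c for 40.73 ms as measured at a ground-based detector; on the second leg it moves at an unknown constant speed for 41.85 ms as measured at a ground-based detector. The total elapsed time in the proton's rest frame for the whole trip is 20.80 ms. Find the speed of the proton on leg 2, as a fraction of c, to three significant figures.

Leg 1: γ = 1/√(1 − (40/41)²) = 41/9 ≈ 4.556; τ_1 = 40.73/4.556 = 8.941 ms.
Leg 2: speed unknown; τ_2 = 41.85/γ_2.
Total proper time: 8.941 + τ_2 = 20.80, so τ_2 = 20.80 − 8.941 = 11.86 ms.
γ_2 = 41.85/11.86 = 3.529; β = √(1 − 1/γ²) = √0.9197.

β = 0.959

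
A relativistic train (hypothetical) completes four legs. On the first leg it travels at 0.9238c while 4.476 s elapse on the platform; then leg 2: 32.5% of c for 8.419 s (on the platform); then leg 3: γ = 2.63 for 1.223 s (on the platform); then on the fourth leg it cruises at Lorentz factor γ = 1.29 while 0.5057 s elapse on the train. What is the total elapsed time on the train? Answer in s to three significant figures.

Leg 1: γ = 1/√(1 − 0.9238²) = 1/√0.1466 = 2.612; τ_1 = 4.476/2.612 = 1.714 s.
Leg 2: β = 0.325; γ = 1/√(1 − 0.325²) = 1/√0.8944 = 1.057; τ_2 = 8.419/1.057 = 7.962 s.
Leg 3: γ = 2.63; τ_3 = 1.223/2.630 = 0.4650 s.
Leg 4: 0.5057 s is already measured on the train.
Total: 1.714 + 7.962 + 0.4650 + 0.5057 s.

τ = 10.6 s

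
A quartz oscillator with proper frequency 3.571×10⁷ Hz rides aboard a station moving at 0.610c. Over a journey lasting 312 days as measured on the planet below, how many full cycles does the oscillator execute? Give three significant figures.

N = 7.63×10¹⁴

γ = 1/√(1 − 0.610²) = 1/√0.6279 = 1.262
The oscillator's own cycle count is N = f × τ where τ is the proper time aboard the station. τ = Δt/γ = 312/1.262 = 247.2 days = 2.136×10⁷ s.
N = 3.571×10⁷ × 2.136×10⁷ = 7.628×10¹⁴.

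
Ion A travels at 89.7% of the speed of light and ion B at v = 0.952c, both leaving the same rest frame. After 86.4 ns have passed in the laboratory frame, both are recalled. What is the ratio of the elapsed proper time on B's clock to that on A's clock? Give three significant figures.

A: β = 0.897; γ = 1/√(1 − 0.897²) = 1/√0.1954 = 2.262. B: γ = 1/√(1 − 0.952²) = 1/√0.09370 = 3.267.
τ_A/τ_B = γ_B/γ_A = 3.267/2.262 = 1.444, so τ_B/τ_A = 0.6925.

τ_B/τ_A = 0.692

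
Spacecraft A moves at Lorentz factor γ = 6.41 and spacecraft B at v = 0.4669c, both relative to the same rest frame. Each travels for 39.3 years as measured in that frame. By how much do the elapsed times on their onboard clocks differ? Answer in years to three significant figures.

A: γ = 6.41; τ_A = 39.3/6.410 = 6.131 years.
B: γ = 1/√(1 − 0.4669²) = 1/√0.7820 = 1.131; τ_B = 39.3/1.131 = 34.75 years.

|τ_A − τ_B| = 28.6 years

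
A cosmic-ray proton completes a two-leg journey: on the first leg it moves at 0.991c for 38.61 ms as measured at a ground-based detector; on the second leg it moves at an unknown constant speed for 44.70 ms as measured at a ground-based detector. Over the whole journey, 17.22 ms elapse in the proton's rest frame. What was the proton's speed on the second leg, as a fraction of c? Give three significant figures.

β = 0.963

Leg 1: γ = 1/√(1 − 0.991²) = 1/√0.01792 = 7.470; τ_1 = 38.61/7.470 = 5.168 ms.
Leg 2: speed unknown; τ_2 = 44.70/γ_2.
Total proper time: 5.168 + τ_2 = 17.22, so τ_2 = 17.22 − 5.168 = 12.05 ms.
γ_2 = 44.70/12.05 = 3.709; β = √(1 − 1/γ²) = √0.9273.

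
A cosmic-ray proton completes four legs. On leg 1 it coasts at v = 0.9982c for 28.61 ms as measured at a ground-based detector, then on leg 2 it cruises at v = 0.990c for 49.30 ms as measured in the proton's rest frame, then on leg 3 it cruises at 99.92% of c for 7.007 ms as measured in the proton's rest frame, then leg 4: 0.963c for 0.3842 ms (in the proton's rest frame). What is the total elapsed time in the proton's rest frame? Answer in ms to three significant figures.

τ = 58.4 ms

Leg 1: γ = 1/√(1 − 0.9982²) = 1/√0.003597 = 16.67; τ_1 = 28.61/16.67 = 1.716 ms.
Leg 2: 49.30 ms is already measured in the proton's rest frame.
Leg 3: 7.007 ms is already measured in the proton's rest frame.
Leg 4: 0.3842 ms is already measured in the proton's rest frame.
Total: 1.716 + 49.30 + 7.007 + 0.3842 ms.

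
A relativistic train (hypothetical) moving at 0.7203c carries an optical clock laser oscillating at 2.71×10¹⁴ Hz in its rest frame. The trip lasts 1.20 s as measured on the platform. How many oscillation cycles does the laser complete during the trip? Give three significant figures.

γ = 1/√(1 − 0.7203²) = 1/√0.4812 = 1.442
The oscillator's own cycle count is N = f × τ where τ is the proper time on the train. τ = Δt/γ = 1.20/1.442 = 0.8324 s = 8.324×10⁻¹ s.
N = 2.71×10¹⁴ × 8.324×10⁻¹ = 2.256×10¹⁴.

N = 2.26×10¹⁴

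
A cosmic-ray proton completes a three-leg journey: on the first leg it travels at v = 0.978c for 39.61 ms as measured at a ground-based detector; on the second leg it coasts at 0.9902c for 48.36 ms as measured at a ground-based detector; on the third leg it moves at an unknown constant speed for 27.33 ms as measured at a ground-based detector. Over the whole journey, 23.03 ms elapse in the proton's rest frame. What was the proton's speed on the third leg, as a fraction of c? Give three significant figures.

β = 0.956

Leg 1: γ = 1/√(1 − 0.978²) = 1/√0.04352 = 4.794; τ_1 = 39.61/4.794 = 8.263 ms.
Leg 2: γ = 1/√(1 − 0.9902²) = 1/√0.01950 = 7.160; τ_2 = 48.36/7.160 = 6.754 ms.
Leg 3: speed unknown; τ_3 = 27.33/γ_3.
Total proper time: 8.263 + 6.754 + τ_3 = 23.03, so τ_3 = 23.03 − 15.02 = 8.013 ms.
γ_3 = 27.33/8.013 = 3.411; β = √(1 − 1/γ²) = √0.9140.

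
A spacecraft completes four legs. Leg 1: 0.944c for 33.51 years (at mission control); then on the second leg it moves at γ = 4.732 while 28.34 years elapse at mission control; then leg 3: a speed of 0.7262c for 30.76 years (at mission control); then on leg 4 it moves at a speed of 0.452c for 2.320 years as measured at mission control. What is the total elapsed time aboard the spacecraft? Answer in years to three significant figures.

τ = 40.3 years

Leg 1: γ = 1/√(1 − 0.944²) = 1/√0.1089 = 3.031; τ_1 = 33.51/3.031 = 11.06 years.
Leg 2: γ = 4.732; τ_2 = 28.34/4.732 = 5.989 years.
Leg 3: γ = 1/√(1 − 0.7262²) = 1/√0.4726 = 1.455; τ_3 = 30.76/1.455 = 21.15 years.
Leg 4: γ = 1/√(1 − 0.452²) = 1/√0.7957 = 1.121; τ_4 = 2.320/1.121 = 2.069 years.
Total: 11.06 + 5.989 + 21.15 + 2.069 years.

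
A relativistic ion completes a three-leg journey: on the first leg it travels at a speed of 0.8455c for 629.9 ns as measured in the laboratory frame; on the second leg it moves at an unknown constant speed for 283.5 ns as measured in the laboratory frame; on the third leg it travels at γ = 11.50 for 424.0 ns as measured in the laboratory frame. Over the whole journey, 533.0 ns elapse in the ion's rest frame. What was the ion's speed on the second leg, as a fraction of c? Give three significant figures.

Leg 1: γ = 1/√(1 − 0.8455²) = 1/√0.2851 = 1.873; τ_1 = 629.9/1.873 = 336.4 ns.
Leg 2: speed unknown; τ_2 = 283.5/γ_2.
Leg 3: γ = 11.50; τ_3 = 424.0/11.50 = 36.87 ns.
Total proper time: 336.4 + τ_2 + 36.87 = 533.0, so τ_2 = 533.0 − 373.2 = 159.8 ns.
γ_2 = 283.5/159.8 = 1.774; β = √(1 − 1/γ²) = √0.6824.

β = 0.826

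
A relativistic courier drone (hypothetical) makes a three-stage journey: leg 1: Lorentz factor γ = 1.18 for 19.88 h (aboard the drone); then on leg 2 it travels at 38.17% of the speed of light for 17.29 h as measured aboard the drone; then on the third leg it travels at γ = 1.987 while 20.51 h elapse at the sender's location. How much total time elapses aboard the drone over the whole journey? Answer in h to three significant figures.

Leg 1: 19.88 h is already measured aboard the drone.
Leg 2: 17.29 h is already measured aboard the drone.
Leg 3: γ = 1.987; τ_3 = 20.51/1.987 = 10.32 h.
Total: 19.88 + 17.29 + 10.32 h.

τ = 47.5 h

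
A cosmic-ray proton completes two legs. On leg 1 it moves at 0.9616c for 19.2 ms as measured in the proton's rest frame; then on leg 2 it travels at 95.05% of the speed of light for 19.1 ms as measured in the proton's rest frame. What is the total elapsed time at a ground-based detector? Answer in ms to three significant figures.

Δt = 131 ms

Leg 1: γ = 1/√(1 − 0.9616²) = 1/√0.07533 = 3.644; Δt_1 = 3.644 × 19.2 = 69.96 ms.
Leg 2: β = 0.9505; γ = 1/√(1 − 0.9505²) = 1/√0.09655 = 3.218; Δt_2 = 3.218 × 19.1 = 61.47 ms.
Total: 69.96 + 61.47 ms.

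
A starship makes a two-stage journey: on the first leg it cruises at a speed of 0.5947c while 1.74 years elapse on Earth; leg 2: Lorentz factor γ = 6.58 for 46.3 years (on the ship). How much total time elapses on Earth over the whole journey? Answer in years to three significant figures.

Δt = 306 years

Leg 1: 1.74 years is already measured on Earth.
Leg 2: γ = 6.58; Δt_2 = 6.580 × 46.3 = 304.7 years.
Total: 1.740 + 304.7 years.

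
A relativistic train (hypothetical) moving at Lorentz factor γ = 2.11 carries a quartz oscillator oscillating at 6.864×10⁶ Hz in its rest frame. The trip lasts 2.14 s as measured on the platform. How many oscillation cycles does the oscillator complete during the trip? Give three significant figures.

N = 6.96×10⁶

γ = 2.11
The oscillator's own cycle count is N = f × τ where τ is the proper time on the train. τ = Δt/γ = 2.14/2.110 = 1.014 s = 1.014×10⁰ s.
N = 6.864×10⁶ × 1.014×10⁰ = 6.962×10⁶.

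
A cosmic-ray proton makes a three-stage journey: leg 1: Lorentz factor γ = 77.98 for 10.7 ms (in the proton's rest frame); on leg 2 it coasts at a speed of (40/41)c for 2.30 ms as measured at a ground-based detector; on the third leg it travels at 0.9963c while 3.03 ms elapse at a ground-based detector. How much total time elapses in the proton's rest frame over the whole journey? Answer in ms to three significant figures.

τ = 11.5 ms

Leg 1: 10.7 ms is already measured in the proton's rest frame.
Leg 2: γ = 1/√(1 − (40/41)²) = 41/9 ≈ 4.556; τ_2 = 2.30/4.556 = 0.5049 ms.
Leg 3: γ = 1/√(1 − 0.9963²) = 1/√0.007386 = 11.64; τ_3 = 3.03/11.64 = 0.2604 ms.
Total: 10.70 + 0.5049 + 0.2604 ms.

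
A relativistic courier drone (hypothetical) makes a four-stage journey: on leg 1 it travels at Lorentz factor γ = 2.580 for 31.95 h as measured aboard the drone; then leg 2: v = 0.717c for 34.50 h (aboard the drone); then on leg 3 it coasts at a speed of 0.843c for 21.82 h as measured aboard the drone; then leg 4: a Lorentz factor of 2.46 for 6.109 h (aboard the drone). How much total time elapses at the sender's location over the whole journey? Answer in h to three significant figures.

Leg 1: γ = 2.580; Δt_1 = 2.580 × 31.95 = 82.43 h.
Leg 2: γ = 1/√(1 − 0.717²) = 1/√0.4859 = 1.435; Δt_2 = 1.435 × 34.50 = 49.49 h.
Leg 3: γ = 1/√(1 − 0.843²) = 1/√0.2894 = 1.859; Δt_3 = 1.859 × 21.82 = 40.56 h.
Leg 4: γ = 2.46; Δt_4 = 2.460 × 6.109 = 15.03 h.
Total: 82.43 + 49.49 + 40.56 + 15.03 h.

Δt = 188 h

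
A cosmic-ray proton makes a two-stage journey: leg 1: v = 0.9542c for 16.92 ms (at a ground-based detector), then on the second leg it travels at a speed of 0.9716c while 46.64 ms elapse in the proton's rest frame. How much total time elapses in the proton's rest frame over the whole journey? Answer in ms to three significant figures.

Leg 1: γ = 1/√(1 − 0.9542²) = 1/√0.08950 = 3.343; τ_1 = 16.92/3.343 = 5.062 ms.
Leg 2: 46.64 ms is already measured in the proton's rest frame.
Total: 5.062 + 46.64 ms.

τ = 51.7 ms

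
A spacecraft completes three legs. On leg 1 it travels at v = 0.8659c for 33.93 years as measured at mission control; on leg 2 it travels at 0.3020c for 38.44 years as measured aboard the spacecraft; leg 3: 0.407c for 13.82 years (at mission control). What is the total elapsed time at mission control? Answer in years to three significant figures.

Δt = 88.1 years

Leg 1: 33.93 years is already measured at mission control.
Leg 2: γ = 1/√(1 − 0.3020²) = 1/√0.9088 = 1.049; Δt_2 = 1.049 × 38.44 = 40.32 years.
Leg 3: 13.82 years is already measured at mission control.
Total: 33.93 + 40.32 + 13.82 years.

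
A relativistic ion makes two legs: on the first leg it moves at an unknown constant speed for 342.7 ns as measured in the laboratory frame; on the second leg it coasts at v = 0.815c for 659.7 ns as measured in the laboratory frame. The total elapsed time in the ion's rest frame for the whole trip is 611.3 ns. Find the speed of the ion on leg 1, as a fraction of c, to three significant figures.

β = 0.744

Leg 1: speed unknown; τ_1 = 342.7/γ_1.
Leg 2: γ = 1/√(1 − 0.815²) = 1/√0.3358 = 1.726; τ_2 = 659.7/1.726 = 382.3 ns.
Total proper time: τ_1 + 382.3 = 611.3, so τ_1 = 611.3 − 382.3 = 229.0 ns.
γ_1 = 342.7/229.0 = 1.496; β = √(1 − 1/γ²) = √0.5534.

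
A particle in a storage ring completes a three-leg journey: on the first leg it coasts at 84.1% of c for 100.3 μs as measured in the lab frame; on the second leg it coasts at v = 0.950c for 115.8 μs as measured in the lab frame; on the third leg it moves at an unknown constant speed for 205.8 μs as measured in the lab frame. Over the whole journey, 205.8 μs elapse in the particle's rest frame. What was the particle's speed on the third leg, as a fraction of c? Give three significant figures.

β = 0.828

Leg 1: β = 0.841; γ = 1/√(1 − 0.841²) = 1/√0.2927 = 1.848; τ_1 = 100.3/1.848 = 54.27 μs.
Leg 2: γ = 1/√(1 − 0.950²) = 1/√0.09750 = 3.203; τ_2 = 115.8/3.203 = 36.16 μs.
Leg 3: speed unknown; τ_3 = 205.8/γ_3.
Total proper time: 54.27 + 36.16 + τ_3 = 205.8, so τ_3 = 205.8 − 90.42 = 115.4 μs.
γ_3 = 205.8/115.4 = 1.784; β = √(1 − 1/γ²) = √0.6857.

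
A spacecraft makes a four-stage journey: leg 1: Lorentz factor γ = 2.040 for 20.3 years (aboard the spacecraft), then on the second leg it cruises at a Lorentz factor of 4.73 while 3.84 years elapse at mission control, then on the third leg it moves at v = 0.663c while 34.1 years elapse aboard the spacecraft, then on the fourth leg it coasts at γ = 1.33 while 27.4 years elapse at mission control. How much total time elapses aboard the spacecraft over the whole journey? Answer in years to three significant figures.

τ = 75.8 years

Leg 1: 20.3 years is already measured aboard the spacecraft.
Leg 2: γ = 4.73; τ_2 = 3.84/4.730 = 0.8118 years.
Leg 3: 34.1 years is already measured aboard the spacecraft.
Leg 4: γ = 1.33; τ_4 = 27.4/1.330 = 20.60 years.
Total: 20.30 + 0.8118 + 34.10 + 20.60 years.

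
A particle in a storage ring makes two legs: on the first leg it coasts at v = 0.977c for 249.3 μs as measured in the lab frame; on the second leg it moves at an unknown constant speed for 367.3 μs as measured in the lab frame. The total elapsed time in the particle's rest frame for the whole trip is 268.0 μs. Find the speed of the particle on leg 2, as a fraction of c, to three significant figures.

β = 0.811

Leg 1: γ = 1/√(1 − 0.977²) = 1/√0.04547 = 4.690; τ_1 = 249.3/4.690 = 53.16 μs.
Leg 2: speed unknown; τ_2 = 367.3/γ_2.
Total proper time: 53.16 + τ_2 = 268.0, so τ_2 = 268.0 − 53.16 = 214.8 μs.
γ_2 = 367.3/214.8 = 1.710; β = √(1 − 1/γ²) = √0.6579.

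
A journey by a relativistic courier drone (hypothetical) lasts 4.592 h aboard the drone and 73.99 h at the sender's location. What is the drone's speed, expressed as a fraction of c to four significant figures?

The proper time is measured aboard the drone (both events occur at the drone's location); Δt is measured at the sender's location. γ = Δt/τ = 73.99/4.592 = 16.11.
β = √(1 − 1/γ²) = √(1 − 0.003852) = √0.9961

v = 0.9981c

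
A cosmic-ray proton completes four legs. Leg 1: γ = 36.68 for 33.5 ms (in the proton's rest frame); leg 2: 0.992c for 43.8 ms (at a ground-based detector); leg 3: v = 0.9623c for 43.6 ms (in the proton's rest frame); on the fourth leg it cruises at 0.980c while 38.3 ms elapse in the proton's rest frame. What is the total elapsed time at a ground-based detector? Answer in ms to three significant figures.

Δt = 1630 ms

Leg 1: γ = 36.68; Δt_1 = 36.68 × 33.5 = 1229 ms.
Leg 2: 43.8 ms is already measured at a ground-based detector.
Leg 3: γ = 1/√(1 − 0.9623²) = 1/√0.07398 = 3.677; Δt_3 = 3.677 × 43.6 = 160.3 ms.
Leg 4: γ = 1/√(1 − 0.980²) = 1/√0.03960 = 5.025; Δt_4 = 5.025 × 38.3 = 192.5 ms.
Total: 1229 + 43.80 + 160.3 + 192.5 ms.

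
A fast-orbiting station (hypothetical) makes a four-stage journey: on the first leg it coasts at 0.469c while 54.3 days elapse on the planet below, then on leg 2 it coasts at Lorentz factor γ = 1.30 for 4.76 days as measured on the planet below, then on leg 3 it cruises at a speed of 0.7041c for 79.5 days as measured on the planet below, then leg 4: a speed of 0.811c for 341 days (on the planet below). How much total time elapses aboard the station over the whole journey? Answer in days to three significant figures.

Leg 1: γ = 1/√(1 − 0.469²) = 1/√0.7800 = 1.132; τ_1 = 54.3/1.132 = 47.96 days.
Leg 2: γ = 1.30; τ_2 = 4.76/1.300 = 3.662 days.
Leg 3: γ = 1/√(1 − 0.7041²) = 1/√0.5042 = 1.408; τ_3 = 79.5/1.408 = 56.45 days.
Leg 4: γ = 1/√(1 − 0.811²) = 1/√0.3423 = 1.709; τ_4 = 341/1.709 = 199.5 days.
Total: 47.96 + 3.662 + 56.45 + 199.5 days.

τ = 308 days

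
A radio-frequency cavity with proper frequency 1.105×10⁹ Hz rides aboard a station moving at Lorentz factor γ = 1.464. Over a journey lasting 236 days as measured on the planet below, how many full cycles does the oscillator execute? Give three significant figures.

γ = 1.464
The oscillator's own cycle count is N = f × τ where τ is the proper time aboard the station. τ = Δt/γ = 236/1.464 = 161.2 days = 1.393×10⁷ s.
N = 1.105×10⁹ × 1.393×10⁷ = 1.539×10¹⁶.

N = 1.54×10¹⁶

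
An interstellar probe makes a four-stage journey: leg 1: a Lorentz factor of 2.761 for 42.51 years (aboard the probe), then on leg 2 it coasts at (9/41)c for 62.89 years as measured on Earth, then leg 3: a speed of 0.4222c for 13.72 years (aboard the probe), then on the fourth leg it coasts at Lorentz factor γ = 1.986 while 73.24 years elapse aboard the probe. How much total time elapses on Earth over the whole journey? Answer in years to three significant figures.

Δt = 341 years

Leg 1: γ = 2.761; Δt_1 = 2.761 × 42.51 = 117.4 years.
Leg 2: 62.89 years is already measured on Earth.
Leg 3: γ = 1/√(1 − 0.4222²) = 1/√0.8217 = 1.103; Δt_3 = 1.103 × 13.72 = 15.14 years.
Leg 4: γ = 1.986; Δt_4 = 1.986 × 73.24 = 145.5 years.
Total: 117.4 + 62.89 + 15.14 + 145.5 years.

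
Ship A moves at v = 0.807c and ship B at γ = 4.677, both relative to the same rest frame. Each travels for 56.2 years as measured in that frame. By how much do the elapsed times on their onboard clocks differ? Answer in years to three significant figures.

A: γ = 1/√(1 − 0.807²) = 1/√0.3488 = 1.693; τ_A = 56.2/1.693 = 33.19 years.
B: γ = 4.677; τ_B = 56.2/4.677 = 12.02 years.

|τ_A − τ_B| = 21.2 years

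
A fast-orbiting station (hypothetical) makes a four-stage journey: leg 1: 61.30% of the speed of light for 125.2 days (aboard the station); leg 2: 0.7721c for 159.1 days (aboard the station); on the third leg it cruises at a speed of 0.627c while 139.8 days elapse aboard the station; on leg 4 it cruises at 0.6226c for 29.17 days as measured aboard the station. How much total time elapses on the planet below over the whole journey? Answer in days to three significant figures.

Δt = 626 days

Leg 1: β = 0.6130; γ = 1/√(1 − 0.6130²) = 1/√0.6242 = 1.266; Δt_1 = 1.266 × 125.2 = 158.5 days.
Leg 2: γ = 1/√(1 − 0.7721²) = 1/√0.4039 = 1.574; Δt_2 = 1.574 × 159.1 = 250.4 days.
Leg 3: γ = 1/√(1 − 0.627²) = 1/√0.6069 = 1.284; Δt_3 = 1.284 × 139.8 = 179.5 days.
Leg 4: γ = 1/√(1 − 0.6226²) = 1/√0.6124 = 1.278; Δt_4 = 1.278 × 29.17 = 37.28 days.
Total: 158.5 + 250.4 + 179.5 + 37.28 days.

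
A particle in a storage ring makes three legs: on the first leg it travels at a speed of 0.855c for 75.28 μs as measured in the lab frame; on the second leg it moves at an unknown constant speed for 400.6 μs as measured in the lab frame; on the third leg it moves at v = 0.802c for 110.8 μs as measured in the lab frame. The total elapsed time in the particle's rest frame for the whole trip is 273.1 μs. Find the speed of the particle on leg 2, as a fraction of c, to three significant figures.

Leg 1: γ = 1/√(1 − 0.855²) = 1/√0.2690 = 1.928; τ_1 = 75.28/1.928 = 39.04 μs.
Leg 2: speed unknown; τ_2 = 400.6/γ_2.
Leg 3: γ = 1/√(1 − 0.802²) = 1/√0.3568 = 1.674; τ_3 = 110.8/1.674 = 66.18 μs.
Total proper time: 39.04 + τ_2 + 66.18 = 273.1, so τ_2 = 273.1 − 105.2 = 167.9 μs.
γ_2 = 400.6/167.9 = 2.386; β = √(1 − 1/γ²) = √0.8244.

β = 0.908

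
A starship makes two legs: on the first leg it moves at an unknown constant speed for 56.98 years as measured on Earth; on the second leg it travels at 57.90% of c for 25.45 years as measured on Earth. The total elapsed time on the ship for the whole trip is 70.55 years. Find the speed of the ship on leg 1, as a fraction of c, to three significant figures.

β = 0.486

Leg 1: speed unknown; τ_1 = 56.98/γ_1.
Leg 2: β = 0.5790; γ = 1/√(1 − 0.5790²) = 1/√0.6648 = 1.227; τ_2 = 25.45/1.227 = 20.75 years.
Total proper time: τ_1 + 20.75 = 70.55, so τ_1 = 70.55 − 20.75 = 49.80 years.
γ_1 = 56.98/49.80 = 1.144; β = √(1 − 1/γ²) = √0.2361.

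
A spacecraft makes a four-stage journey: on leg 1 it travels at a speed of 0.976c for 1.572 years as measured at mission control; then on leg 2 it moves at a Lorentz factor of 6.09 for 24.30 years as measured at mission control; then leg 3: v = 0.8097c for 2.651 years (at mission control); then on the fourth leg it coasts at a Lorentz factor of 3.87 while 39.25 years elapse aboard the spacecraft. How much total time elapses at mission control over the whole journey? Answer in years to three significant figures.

Δt = 180 years

Leg 1: 1.572 years is already measured at mission control.
Leg 2: 24.30 years is already measured at mission control.
Leg 3: 2.651 years is already measured at mission control.
Leg 4: γ = 3.87; Δt_4 = 3.870 × 39.25 = 151.9 years.
Total: 1.572 + 24.30 + 2.651 + 151.9 years.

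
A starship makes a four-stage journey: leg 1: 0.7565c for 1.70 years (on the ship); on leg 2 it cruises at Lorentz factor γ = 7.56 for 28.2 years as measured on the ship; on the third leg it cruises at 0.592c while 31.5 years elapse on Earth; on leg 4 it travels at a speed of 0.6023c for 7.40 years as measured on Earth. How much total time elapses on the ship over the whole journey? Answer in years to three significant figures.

Leg 1: 1.70 years is already measured on the ship.
Leg 2: 28.2 years is already measured on the ship.
Leg 3: γ = 1/√(1 − 0.592²) = 1/√0.6495 = 1.241; τ_3 = 31.5/1.241 = 25.39 years.
Leg 4: γ = 1/√(1 − 0.6023²) = 1/√0.6372 = 1.253; τ_4 = 7.40/1.253 = 5.907 years.
Total: 1.700 + 28.20 + 25.39 + 5.907 years.

τ = 61.2 years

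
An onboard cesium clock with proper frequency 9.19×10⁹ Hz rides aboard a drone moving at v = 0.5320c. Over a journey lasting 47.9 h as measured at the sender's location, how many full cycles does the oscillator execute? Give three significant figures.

N = 1.34×10¹⁵

γ = 1/√(1 − 0.5320²) = 1/√0.7170 = 1.181
The oscillator's own cycle count is N = f × τ where τ is the proper time aboard the drone. τ = Δt/γ = 47.9/1.181 = 40.56 h = 1.460×10⁵ s.
N = 9.19×10⁹ × 1.460×10⁵ = 1.342×10¹⁵.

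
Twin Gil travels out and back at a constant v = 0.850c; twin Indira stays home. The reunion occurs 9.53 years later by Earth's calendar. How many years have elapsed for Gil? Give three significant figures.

γ = 1/√(1 − 0.850²) = 1/√0.2775 = 1.898
Gil's clock measures proper time along the trip: τ = Δt/γ = 9.53/1.898 years.

τ = 5.02 years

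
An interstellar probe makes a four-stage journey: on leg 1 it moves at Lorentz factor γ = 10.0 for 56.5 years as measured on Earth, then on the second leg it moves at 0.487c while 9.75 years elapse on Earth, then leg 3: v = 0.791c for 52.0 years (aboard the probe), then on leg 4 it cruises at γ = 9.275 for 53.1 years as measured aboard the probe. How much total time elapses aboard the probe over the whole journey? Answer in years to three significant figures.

τ = 119 years

Leg 1: γ = 10.0; τ_1 = 56.5/10.00 = 5.650 years.
Leg 2: γ = 1/√(1 − 0.487²) = 1/√0.7628 = 1.145; τ_2 = 9.75/1.145 = 8.516 years.
Leg 3: 52.0 years is already measured aboard the probe.
Leg 4: 53.1 years is already measured aboard the probe.
Total: 5.650 + 8.516 + 52.00 + 53.10 years.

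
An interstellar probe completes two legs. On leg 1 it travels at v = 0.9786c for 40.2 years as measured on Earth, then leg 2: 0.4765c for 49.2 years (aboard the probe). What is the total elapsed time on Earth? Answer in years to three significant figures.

Leg 1: 40.2 years is already measured on Earth.
Leg 2: γ = 1/√(1 − 0.4765²) = 1/√0.7729 = 1.137; Δt_2 = 1.137 × 49.2 = 55.96 years.
Total: 40.20 + 55.96 years.

Δt = 96.2 years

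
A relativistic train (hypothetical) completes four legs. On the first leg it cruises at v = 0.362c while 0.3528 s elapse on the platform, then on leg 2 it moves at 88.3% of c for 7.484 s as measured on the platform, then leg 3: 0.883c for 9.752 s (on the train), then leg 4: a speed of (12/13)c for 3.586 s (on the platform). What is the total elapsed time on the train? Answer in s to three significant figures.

Leg 1: γ = 1/√(1 − 0.362²) = 1/√0.8690 = 1.073; τ_1 = 0.3528/1.073 = 0.3289 s.
Leg 2: β = 0.883; γ = 1/√(1 − 0.883²) = 1/√0.2203 = 2.131; τ_2 = 7.484/2.131 = 3.513 s.
Leg 3: 9.752 s is already measured on the train.
Leg 4: γ = 1/√(1 − (12/13)²) = 13/5 = 2.600; τ_4 = 3.586/2.600 = 1.379 s.
Total: 0.3289 + 3.513 + 9.752 + 1.379 s.

τ = 15.0 s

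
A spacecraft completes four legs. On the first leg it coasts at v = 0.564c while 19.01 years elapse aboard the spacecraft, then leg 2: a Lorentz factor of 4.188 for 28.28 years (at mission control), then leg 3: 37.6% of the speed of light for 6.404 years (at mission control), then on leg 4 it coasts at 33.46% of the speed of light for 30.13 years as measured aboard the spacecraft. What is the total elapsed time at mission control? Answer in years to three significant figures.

Δt = 89.7 years

Leg 1: γ = 1/√(1 − 0.564²) = 1/√0.6819 = 1.211; Δt_1 = 1.211 × 19.01 = 23.02 years.
Leg 2: 28.28 years is already measured at mission control.
Leg 3: 6.404 years is already measured at mission control.
Leg 4: β = 0.3346; γ = 1/√(1 − 0.3346²) = 1/√0.8880 = 1.061; Δt_4 = 1.061 × 30.13 = 31.97 years.
Total: 23.02 + 28.28 + 6.404 + 31.97 years.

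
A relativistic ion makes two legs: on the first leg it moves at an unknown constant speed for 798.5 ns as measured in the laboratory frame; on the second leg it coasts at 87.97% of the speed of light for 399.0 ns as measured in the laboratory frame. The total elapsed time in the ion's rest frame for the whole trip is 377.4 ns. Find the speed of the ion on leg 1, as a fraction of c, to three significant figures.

Leg 1: speed unknown; τ_1 = 798.5/γ_1.
Leg 2: β = 0.8797; γ = 1/√(1 − 0.8797²) = 1/√0.2261 = 2.103; τ_2 = 399.0/2.103 = 189.7 ns.
Total proper time: τ_1 + 189.7 = 377.4, so τ_1 = 377.4 − 189.7 = 187.7 ns.
γ_1 = 798.5/187.7 = 4.255; β = √(1 − 1/γ²) = √0.9448.

β = 0.972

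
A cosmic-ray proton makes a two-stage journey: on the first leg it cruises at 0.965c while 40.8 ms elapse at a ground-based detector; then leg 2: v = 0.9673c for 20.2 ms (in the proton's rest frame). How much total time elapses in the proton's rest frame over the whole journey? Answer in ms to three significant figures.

Leg 1: γ = 1/√(1 − 0.965²) = 1/√0.06878 = 3.813; τ_1 = 40.8/3.813 = 10.70 ms.
Leg 2: 20.2 ms is already measured in the proton's rest frame.
Total: 10.70 + 20.20 ms.

τ = 30.9 ms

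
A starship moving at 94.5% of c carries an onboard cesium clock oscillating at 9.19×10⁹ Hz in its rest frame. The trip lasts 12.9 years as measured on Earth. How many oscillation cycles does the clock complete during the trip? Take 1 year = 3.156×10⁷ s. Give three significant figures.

N = 1.22×10¹⁸

β = 0.945; γ = 1/√(1 − 0.945²) = 1/√0.1070 = 3.057
The oscillator's own cycle count is N = f × τ where τ is the proper time on the ship. τ = Δt/γ = 12.9/3.057 = 4.219 years = 1.332×10⁸ s.
N = 9.19×10⁹ × 1.332×10⁸ = 1.224×10¹⁸.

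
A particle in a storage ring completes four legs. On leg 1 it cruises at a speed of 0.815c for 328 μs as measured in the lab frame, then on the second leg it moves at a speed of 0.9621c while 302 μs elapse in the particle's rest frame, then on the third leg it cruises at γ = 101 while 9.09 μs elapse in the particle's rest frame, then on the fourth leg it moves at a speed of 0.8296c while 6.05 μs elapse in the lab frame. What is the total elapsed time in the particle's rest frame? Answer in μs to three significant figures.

τ = 505 μs

Leg 1: γ = 1/√(1 − 0.815²) = 1/√0.3358 = 1.726; τ_1 = 328/1.726 = 190.1 μs.
Leg 2: 302 μs is already measured in the particle's rest frame.
Leg 3: 9.09 μs is already measured in the particle's rest frame.
Leg 4: γ = 1/√(1 − 0.8296²) = 1/√0.3118 = 1.791; τ_4 = 6.05/1.791 = 3.378 μs.
Total: 190.1 + 302.0 + 9.090 + 3.378 μs.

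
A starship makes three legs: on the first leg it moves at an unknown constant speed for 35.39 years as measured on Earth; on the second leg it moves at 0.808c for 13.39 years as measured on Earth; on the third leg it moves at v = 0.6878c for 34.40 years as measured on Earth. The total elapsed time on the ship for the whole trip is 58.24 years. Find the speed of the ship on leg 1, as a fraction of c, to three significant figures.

β = 0.697

Leg 1: speed unknown; τ_1 = 35.39/γ_1.
Leg 2: γ = 1/√(1 − 0.808²) = 1/√0.3471 = 1.697; τ_2 = 13.39/1.697 = 7.889 years.
Leg 3: γ = 1/√(1 − 0.6878²) = 1/√0.5269 = 1.378; τ_3 = 34.40/1.378 = 24.97 years.
Total proper time: τ_1 + 7.889 + 24.97 = 58.24, so τ_1 = 58.24 − 32.86 = 25.38 years.
γ_1 = 35.39/25.38 = 1.394; β = √(1 − 1/γ²) = √0.4857.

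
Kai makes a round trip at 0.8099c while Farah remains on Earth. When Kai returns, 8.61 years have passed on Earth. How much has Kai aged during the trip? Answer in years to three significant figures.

γ = 1/√(1 − 0.8099²) = 1/√0.3441 = 1.705
Kai's clock measures proper time along the trip: τ = Δt/γ = 8.61/1.705 years.

τ = 5.05 years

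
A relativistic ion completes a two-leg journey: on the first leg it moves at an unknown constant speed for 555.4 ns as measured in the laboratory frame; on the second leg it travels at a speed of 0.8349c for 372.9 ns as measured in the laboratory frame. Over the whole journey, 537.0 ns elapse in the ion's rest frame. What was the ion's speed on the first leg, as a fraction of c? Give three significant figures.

Leg 1: speed unknown; τ_1 = 555.4/γ_1.
Leg 2: γ = 1/√(1 − 0.8349²) = 1/√0.3029 = 1.817; τ_2 = 372.9/1.817 = 205.2 ns.
Total proper time: τ_1 + 205.2 = 537.0, so τ_1 = 537.0 − 205.2 = 331.8 ns.
γ_1 = 555.4/331.8 = 1.674; β = √(1 − 1/γ²) = √0.6432.

β = 0.802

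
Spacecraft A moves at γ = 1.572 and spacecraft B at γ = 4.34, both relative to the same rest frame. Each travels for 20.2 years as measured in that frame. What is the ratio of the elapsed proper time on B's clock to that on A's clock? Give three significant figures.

A: γ = 1.572. B: γ = 4.34.
τ_A/τ_B = γ_B/γ_A = 4.340/1.572 = 2.761, so τ_B/τ_A = 0.3622.

τ_B/τ_A = 0.362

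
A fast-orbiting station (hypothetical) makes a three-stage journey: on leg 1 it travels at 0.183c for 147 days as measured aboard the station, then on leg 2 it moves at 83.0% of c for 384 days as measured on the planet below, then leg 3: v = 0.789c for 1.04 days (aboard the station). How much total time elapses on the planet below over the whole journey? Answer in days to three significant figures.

Δt = 535 days

Leg 1: γ = 1/√(1 − 0.183²) = 1/√0.9665 = 1.017; Δt_1 = 1.017 × 147 = 149.5 days.
Leg 2: 384 days is already measured on the planet below.
Leg 3: γ = 1/√(1 − 0.789²) = 1/√0.3775 = 1.628; Δt_3 = 1.628 × 1.04 = 1.693 days.
Total: 149.5 + 384.0 + 1.693 days.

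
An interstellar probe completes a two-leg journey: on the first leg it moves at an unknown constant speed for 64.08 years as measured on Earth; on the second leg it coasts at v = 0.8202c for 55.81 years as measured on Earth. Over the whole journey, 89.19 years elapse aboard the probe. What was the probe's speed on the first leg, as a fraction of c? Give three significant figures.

β = 0.449

Leg 1: speed unknown; τ_1 = 64.08/γ_1.
Leg 2: γ = 1/√(1 − 0.8202²) = 1/√0.3273 = 1.748; τ_2 = 55.81/1.748 = 31.93 years.
Total proper time: τ_1 + 31.93 = 89.19, so τ_1 = 89.19 − 31.93 = 57.26 years.
γ_1 = 64.08/57.26 = 1.119; β = √(1 − 1/γ²) = √0.2015.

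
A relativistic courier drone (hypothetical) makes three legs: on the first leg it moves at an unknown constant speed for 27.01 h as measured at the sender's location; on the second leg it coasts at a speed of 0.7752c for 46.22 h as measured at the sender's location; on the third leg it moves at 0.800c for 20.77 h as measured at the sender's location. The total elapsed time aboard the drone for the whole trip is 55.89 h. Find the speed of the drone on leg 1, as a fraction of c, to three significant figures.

β = 0.850

Leg 1: speed unknown; τ_1 = 27.01/γ_1.
Leg 2: γ = 1/√(1 − 0.7752²) = 1/√0.3991 = 1.583; τ_2 = 46.22/1.583 = 29.20 h.
Leg 3: γ = 1/√(1 − 0.800²) = 5/3 ≈ 1.667; τ_3 = 20.77/1.667 = 12.46 h.
Total proper time: τ_1 + 29.20 + 12.46 = 55.89, so τ_1 = 55.89 − 41.66 = 14.23 h.
γ_1 = 27.01/14.23 = 1.898; β = √(1 − 1/γ²) = √0.7224.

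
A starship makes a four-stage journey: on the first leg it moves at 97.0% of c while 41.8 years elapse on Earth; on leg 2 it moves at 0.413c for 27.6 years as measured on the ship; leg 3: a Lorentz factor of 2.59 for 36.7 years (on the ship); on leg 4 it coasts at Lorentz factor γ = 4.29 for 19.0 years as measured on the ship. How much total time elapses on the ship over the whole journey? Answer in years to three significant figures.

Leg 1: β = 0.970; γ = 1/√(1 − 0.970²) = 1/√0.05910 = 4.113; τ_1 = 41.8/4.113 = 10.16 years.
Leg 2: 27.6 years is already measured on the ship.
Leg 3: 36.7 years is already measured on the ship.
Leg 4: 19.0 years is already measured on the ship.
Total: 10.16 + 27.60 + 36.70 + 19.00 years.

τ = 93.5 years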